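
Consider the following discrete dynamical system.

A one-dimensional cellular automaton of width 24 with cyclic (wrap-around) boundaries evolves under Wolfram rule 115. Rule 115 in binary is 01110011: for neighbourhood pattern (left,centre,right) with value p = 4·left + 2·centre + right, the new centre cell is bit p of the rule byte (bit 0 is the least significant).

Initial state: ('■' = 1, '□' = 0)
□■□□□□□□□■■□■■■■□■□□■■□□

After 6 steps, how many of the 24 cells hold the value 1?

12

step 0: □■□□□□□□□■■□■■■■□■□□■■□□
step 1: ■□■■■■■■■□■■□□□■■□■■□■■■
step 2: ■■□□□□□□■■□■■■■□■■□■■□□□
step 3: □■■■■■■■□■■□□□■■□■■□■■■■
step 4: ■□□□□□□■■□■■■■□■■□■■□□□■
step 5: ■■■■■■■□■■□□□■■□■■□■■■■□
step 6: □□□□□□■■□■■■■□■■□■■□□□■■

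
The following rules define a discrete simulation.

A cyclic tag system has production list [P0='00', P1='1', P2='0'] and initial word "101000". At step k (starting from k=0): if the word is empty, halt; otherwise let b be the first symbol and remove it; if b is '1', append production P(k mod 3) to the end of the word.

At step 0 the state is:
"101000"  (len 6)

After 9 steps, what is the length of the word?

0) "101000"  (len 6)
1) "0100000"  (len 7)
2) "100000"  (len 6)
3) "000000"  (len 6)
4) "00000"  (len 5)
5) "0000"  (len 4)
6) "000"  (len 3)
7) "00"  (len 2)
8) "0"  (len 1)
9) (halted — word empty)

0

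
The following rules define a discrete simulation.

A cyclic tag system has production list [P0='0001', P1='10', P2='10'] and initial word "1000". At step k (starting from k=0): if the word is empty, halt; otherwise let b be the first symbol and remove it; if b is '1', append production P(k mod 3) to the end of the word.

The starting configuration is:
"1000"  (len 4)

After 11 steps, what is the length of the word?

0) "1000"  (len 4)
1) "0000001"  (len 7)
2) "000001"  (len 6)
3) "00001"  (len 5)
4) "0001"  (len 4)
5) "001"  (len 3)
6) "01"  (len 2)
7) "1"  (len 1)
8) "10"  (len 2)
9) "010"  (len 3)
10) "10"  (len 2)
11) "010"  (len 3)

3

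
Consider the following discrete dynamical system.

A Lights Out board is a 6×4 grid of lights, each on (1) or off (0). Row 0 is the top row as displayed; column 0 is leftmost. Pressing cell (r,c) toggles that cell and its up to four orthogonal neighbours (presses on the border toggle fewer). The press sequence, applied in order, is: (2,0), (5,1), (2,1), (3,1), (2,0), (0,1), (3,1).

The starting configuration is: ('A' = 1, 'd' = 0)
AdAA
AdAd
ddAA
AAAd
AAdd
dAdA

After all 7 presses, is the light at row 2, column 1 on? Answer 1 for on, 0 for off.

gen 0: AdAA
AdAd
ddAA
AAAd
AAdd
dAdA
gen 1: AdAA
ddAd
AAAA
dAAd
AAdd
dAdA
gen 2: AdAA
ddAd
AAAA
dAAd
Addd
AdAA
gen 3: AdAA
dAAd
dddA
ddAd
Addd
AdAA
gen 4: AdAA
dAAd
dAdA
AAdd
AAdd
AdAA
gen 5: AdAA
AAAd
AddA
dAdd
AAdd
AdAA
gen 6: dAdA
AdAd
AddA
dAdd
AAdd
AdAA
gen 7: dAdA
AdAd
AAdA
AdAd
Addd
AdAA

1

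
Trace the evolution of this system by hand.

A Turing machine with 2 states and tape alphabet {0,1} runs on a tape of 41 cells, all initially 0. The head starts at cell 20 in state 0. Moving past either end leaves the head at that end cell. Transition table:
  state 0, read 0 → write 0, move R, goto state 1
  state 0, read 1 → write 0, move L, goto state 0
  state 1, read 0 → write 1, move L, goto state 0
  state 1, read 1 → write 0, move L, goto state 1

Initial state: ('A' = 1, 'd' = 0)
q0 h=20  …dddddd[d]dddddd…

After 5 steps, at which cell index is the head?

[0] q0 h=20  …dddddd[d]dddddd…
[1] q1 h=21  …dddddd[d]dddddd…
[2] q0 h=20  …dddddd[d]Addddd…
[3] q1 h=21  …dddddd[A]dddddd…
[4] q1 h=20  …dddddd[d]dddddd…
[5] q0 h=19  …dddddd[d]Addddd…

19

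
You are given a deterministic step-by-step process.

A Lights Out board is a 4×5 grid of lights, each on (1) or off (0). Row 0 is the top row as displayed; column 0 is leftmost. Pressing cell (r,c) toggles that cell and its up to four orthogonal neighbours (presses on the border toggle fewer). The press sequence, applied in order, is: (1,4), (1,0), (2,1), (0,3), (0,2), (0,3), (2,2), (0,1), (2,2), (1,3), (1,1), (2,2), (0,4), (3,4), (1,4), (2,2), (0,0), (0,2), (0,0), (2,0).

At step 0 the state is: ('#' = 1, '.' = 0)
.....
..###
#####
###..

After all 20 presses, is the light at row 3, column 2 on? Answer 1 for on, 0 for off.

1

k=0  .....
..###
#####
###..
k=1  ....#
..#..
####.
###..
k=2  #...#
###..
.###.
###..
k=3  #...#
#.#..
#..#.
#.#..
k=4  #.##.
#.##.
#..#.
#.#..
k=5  ##...
#..#.
#..#.
#.#..
k=6  #####
#....
#..#.
#.#..
k=7  #####
#.#..
###..
#....
k=8  ...##
###..
###..
#....
k=9  ...##
##...
#..#.
#.#..
k=10  ....#
#####
#....
#.#..
k=11  .#..#
...##
##...
#.#..
k=12  .#..#
..###
#.##.
#....
k=13  .#.#.
..##.
#.##.
#....
k=14  .#.#.
..##.
#.###
#..##
k=15  .#.##
..#.#
#.##.
#..##
k=16  .#.##
....#
##...
#.###
k=17  #..##
#...#
##...
#.###
k=18  ###.#
#.#.#
##...
#.###
k=19  ..#.#
..#.#
##...
#.###
k=20  ..#.#
#.#.#
.....
..###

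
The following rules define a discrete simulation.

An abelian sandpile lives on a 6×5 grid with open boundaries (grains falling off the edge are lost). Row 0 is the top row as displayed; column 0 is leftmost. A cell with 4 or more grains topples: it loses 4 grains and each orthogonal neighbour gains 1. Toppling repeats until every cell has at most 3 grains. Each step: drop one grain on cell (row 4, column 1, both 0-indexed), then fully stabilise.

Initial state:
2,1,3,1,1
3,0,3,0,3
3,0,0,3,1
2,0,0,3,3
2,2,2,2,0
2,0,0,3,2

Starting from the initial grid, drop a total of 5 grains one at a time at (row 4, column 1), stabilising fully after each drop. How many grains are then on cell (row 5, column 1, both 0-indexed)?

[0] 2,1,3,1,1
3,0,3,0,3
3,0,0,3,1
2,0,0,3,3
2,2,2,2,0
2,0,0,3,2
[1] 2,1,3,1,1
3,0,3,0,3
3,0,0,3,1
2,0,0,3,3
2,3,2,2,0
2,0,0,3,2
[2] 2,1,3,1,1
3,0,3,0,3
3,0,0,3,1
2,1,0,3,3
3,0,3,2,0
2,1,0,3,2
[3] 2,1,3,1,1
3,0,3,0,3
3,0,0,3,1
2,1,0,3,3
3,1,3,2,0
2,1,0,3,2
[4] 2,1,3,1,1
3,0,3,0,3
3,0,0,3,1
2,1,0,3,3
3,2,3,2,0
2,1,0,3,2
[5] 2,1,3,1,1
3,0,3,0,3
3,0,0,3,1
2,1,0,3,3
3,3,3,2,0
2,1,0,3,2

1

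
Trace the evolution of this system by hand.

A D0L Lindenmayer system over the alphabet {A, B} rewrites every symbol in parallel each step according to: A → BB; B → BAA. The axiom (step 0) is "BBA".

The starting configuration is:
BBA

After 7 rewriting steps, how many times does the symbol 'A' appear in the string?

gen 0: BBA
gen 1: BAABAABB
gen 2: BAABBBBBAABBBBBAABAA
gen 3: BAABBBBBAABAABAABAABAABBBBBAABAABAABAABAABBBBBAABBBB
gen 4: BAABBBBBAABAABAABAABAABBBBBAABBBBBAABBBBBAABBBBBAABBBBBAAB…AABBBBBAABBBBBAABBBBBAABBBBBAABAABAABAABAABBBBBAABAABAABAA  (len 132)
gen 5: BAABBBBBAABAABAABAABAABBBBBAABBBBBAABBBBBAABBBBBAABBBBBAAB…BBBBBAABBBBBAABBBBBAABAABAABAABAABBBBBAABBBBBAABBBBBAABBBB  (len 340)
gen 6: BAABBBBBAABAABAABAABAABBBBBAABBBBBAABBBBBAABBBBBAABBBBBAAB…ABAABBBBBAABAABAABAABAABBBBBAABAABAABAABAABBBBBAABAABAABAA  (len 868)
gen 7: BAABBBBBAABAABAABAABAABBBBBAABBBBBAABBBBBAABBBBBAABBBBBAAB…BBBBBAABBBBBAABBBBBAABAABAABAABAABBBBBAABBBBBAABBBBBAABBBB  (len 2228)

984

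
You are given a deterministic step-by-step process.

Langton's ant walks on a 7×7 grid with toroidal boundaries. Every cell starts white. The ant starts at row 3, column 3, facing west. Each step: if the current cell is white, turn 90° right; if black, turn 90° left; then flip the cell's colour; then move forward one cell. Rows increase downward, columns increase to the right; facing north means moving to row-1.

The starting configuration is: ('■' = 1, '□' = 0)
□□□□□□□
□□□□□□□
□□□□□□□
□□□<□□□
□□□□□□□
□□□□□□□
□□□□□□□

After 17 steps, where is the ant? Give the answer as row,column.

[0] □□□□□□□
□□□□□□□
□□□□□□□
□□□<□□□
□□□□□□□
□□□□□□□
□□□□□□□
[1] □□□□□□□
□□□□□□□
□□□^□□□
□□□■□□□
□□□□□□□
□□□□□□□
□□□□□□□
[2] □□□□□□□
□□□□□□□
□□□■>□□
□□□■□□□
□□□□□□□
□□□□□□□
□□□□□□□
[3] □□□□□□□
□□□□□□□
□□□■■□□
□□□■v□□
□□□□□□□
□□□□□□□
□□□□□□□
[4] □□□□□□□
□□□□□□□
□□□■■□□
□□□<■□□
□□□□□□□
□□□□□□□
□□□□□□□
[5] □□□□□□□
□□□□□□□
□□□■■□□
□□□□■□□
□□□v□□□
□□□□□□□
□□□□□□□
[6] □□□□□□□
□□□□□□□
□□□■■□□
□□□□■□□
□□<■□□□
□□□□□□□
□□□□□□□
[7] □□□□□□□
□□□□□□□
□□□■■□□
□□^□■□□
□□■■□□□
□□□□□□□
□□□□□□□
[8] □□□□□□□
□□□□□□□
□□□■■□□
□□■>■□□
□□■■□□□
□□□□□□□
□□□□□□□
[9] □□□□□□□
□□□□□□□
□□□■■□□
□□■■■□□
□□■v□□□
□□□□□□□
□□□□□□□
[10] □□□□□□□
□□□□□□□
□□□■■□□
□□■■■□□
□□■□>□□
□□□□□□□
□□□□□□□
[11] □□□□□□□
□□□□□□□
□□□■■□□
□□■■■□□
□□■□■□□
□□□□v□□
□□□□□□□
[12] □□□□□□□
□□□□□□□
□□□■■□□
□□■■■□□
□□■□■□□
□□□<■□□
□□□□□□□
[13] □□□□□□□
□□□□□□□
□□□■■□□
□□■■■□□
□□■^■□□
□□□■■□□
□□□□□□□
[14] □□□□□□□
□□□□□□□
□□□■■□□
□□■■■□□
□□■■>□□
□□□■■□□
□□□□□□□
[15] □□□□□□□
□□□□□□□
□□□■■□□
□□■■^□□
□□■■□□□
□□□■■□□
□□□□□□□
[16] □□□□□□□
□□□□□□□
□□□■■□□
□□■<□□□
□□■■□□□
□□□■■□□
□□□□□□□
[17] □□□□□□□
□□□□□□□
□□□■■□□
□□■□□□□
□□■v□□□
□□□■■□□
□□□□□□□

4,3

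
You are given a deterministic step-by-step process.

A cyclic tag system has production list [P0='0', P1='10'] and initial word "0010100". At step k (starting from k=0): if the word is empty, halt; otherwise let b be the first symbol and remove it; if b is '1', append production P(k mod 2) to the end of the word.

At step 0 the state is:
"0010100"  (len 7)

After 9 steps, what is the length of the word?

0

[0] "0010100"  (len 7)
[1] "010100"  (len 6)
[2] "10100"  (len 5)
[3] "01000"  (len 5)
[4] "1000"  (len 4)
[5] "0000"  (len 4)
[6] "000"  (len 3)
[7] "00"  (len 2)
[8] "0"  (len 1)
[9] (halted — word empty)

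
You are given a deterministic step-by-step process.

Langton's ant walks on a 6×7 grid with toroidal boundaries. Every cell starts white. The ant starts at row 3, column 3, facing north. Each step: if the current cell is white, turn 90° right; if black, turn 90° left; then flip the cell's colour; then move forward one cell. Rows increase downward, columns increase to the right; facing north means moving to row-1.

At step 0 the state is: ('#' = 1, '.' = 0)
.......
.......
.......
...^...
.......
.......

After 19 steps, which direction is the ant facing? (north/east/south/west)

west

step 0: .......
.......
.......
...^...
.......
.......
step 1: .......
.......
.......
...#>..
.......
.......
step 2: .......
.......
.......
...##..
....v..
.......
step 3: .......
.......
.......
...##..
...<#..
.......
step 4: .......
.......
.......
...^#..
...##..
.......
step 5: .......
.......
.......
..<.#..
...##..
.......
step 6: .......
.......
..^....
..#.#..
...##..
.......
step 7: .......
.......
..#>...
..#.#..
...##..
.......
step 8: .......
.......
..##...
..#v#..
...##..
.......
step 9: .......
.......
..##...
..<##..
...##..
.......
step 10: .......
.......
..##...
...##..
..v##..
.......
step 11: .......
.......
..##...
...##..
.<###..
.......
step 12: .......
.......
..##...
.^.##..
.####..
.......
step 13: .......
.......
..##...
.#>##..
.####..
.......
step 14: .......
.......
..##...
.####..
.#v##..
.......
step 15: .......
.......
..##...
.####..
.#.>#..
.......
step 16: .......
.......
..##...
.##^#..
.#..#..
.......
step 17: .......
.......
..##...
.#<.#..
.#..#..
.......
step 18: .......
.......
..##...
.#..#..
.#v.#..
.......
step 19: .......
.......
..##...
.#..#..
.<#.#..
.......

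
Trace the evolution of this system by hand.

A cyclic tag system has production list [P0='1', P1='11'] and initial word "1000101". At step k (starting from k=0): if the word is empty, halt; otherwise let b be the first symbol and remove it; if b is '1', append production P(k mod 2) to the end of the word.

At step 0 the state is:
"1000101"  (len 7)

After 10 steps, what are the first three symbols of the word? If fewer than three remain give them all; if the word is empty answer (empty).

[0] "1000101"  (len 7)
[1] "0001011"  (len 7)
[2] "001011"  (len 6)
[3] "01011"  (len 5)
[4] "1011"  (len 4)
[5] "0111"  (len 4)
[6] "111"  (len 3)
[7] "111"  (len 3)
[8] "1111"  (len 4)
[9] "1111"  (len 4)
[10] "11111"  (len 5)

111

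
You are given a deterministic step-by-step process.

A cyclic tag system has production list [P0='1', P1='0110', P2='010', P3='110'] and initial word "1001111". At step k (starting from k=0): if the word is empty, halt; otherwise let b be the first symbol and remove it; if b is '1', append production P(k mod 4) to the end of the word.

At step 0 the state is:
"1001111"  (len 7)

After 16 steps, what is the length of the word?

0) "1001111"  (len 7)
1) "0011111"  (len 7)
2) "011111"  (len 6)
3) "11111"  (len 5)
4) "1111110"  (len 7)
5) "1111101"  (len 7)
6) "1111010110"  (len 10)
7) "111010110010"  (len 12)
8) "11010110010110"  (len 14)
9) "10101100101101"  (len 14)
10) "01011001011010110"  (len 17)
11) "1011001011010110"  (len 16)
12) "011001011010110110"  (len 18)
13) "11001011010110110"  (len 17)
14) "10010110101101100110"  (len 20)
15) "0010110101101100110010"  (len 22)
16) "010110101101100110010"  (len 21)

21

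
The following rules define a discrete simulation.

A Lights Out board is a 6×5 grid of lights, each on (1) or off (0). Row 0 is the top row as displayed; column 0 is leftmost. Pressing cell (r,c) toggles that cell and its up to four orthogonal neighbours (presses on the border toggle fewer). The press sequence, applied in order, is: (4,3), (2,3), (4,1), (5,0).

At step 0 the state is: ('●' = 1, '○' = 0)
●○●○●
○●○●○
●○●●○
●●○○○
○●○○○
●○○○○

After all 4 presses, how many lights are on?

10

t=0: ●○●○●
○●○●○
●○●●○
●●○○○
○●○○○
●○○○○
t=1: ●○●○●
○●○●○
●○●●○
●●○●○
○●●●●
●○○●○
t=2: ●○●○●
○●○○○
●○○○●
●●○○○
○●●●●
●○○●○
t=3: ●○●○●
○●○○○
●○○○●
●○○○○
●○○●●
●●○●○
t=4: ●○●○●
○●○○○
●○○○●
●○○○○
○○○●●
○○○●○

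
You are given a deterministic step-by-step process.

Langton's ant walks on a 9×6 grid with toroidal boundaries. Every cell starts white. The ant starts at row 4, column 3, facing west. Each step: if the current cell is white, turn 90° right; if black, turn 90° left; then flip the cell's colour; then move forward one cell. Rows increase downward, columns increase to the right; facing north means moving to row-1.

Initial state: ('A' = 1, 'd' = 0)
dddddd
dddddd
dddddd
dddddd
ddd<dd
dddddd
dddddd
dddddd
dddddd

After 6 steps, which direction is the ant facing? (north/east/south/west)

west

0) dddddd
dddddd
dddddd
dddddd
ddd<dd
dddddd
dddddd
dddddd
dddddd
1) dddddd
dddddd
dddddd
ddd^dd
dddAdd
dddddd
dddddd
dddddd
dddddd
2) dddddd
dddddd
dddddd
dddA>d
dddAdd
dddddd
dddddd
dddddd
dddddd
3) dddddd
dddddd
dddddd
dddAAd
dddAvd
dddddd
dddddd
dddddd
dddddd
4) dddddd
dddddd
dddddd
dddAAd
ddd<Ad
dddddd
dddddd
dddddd
dddddd
5) dddddd
dddddd
dddddd
dddAAd
ddddAd
dddvdd
dddddd
dddddd
dddddd
6) dddddd
dddddd
dddddd
dddAAd
ddddAd
dd<Add
dddddd
dddddd
dddddd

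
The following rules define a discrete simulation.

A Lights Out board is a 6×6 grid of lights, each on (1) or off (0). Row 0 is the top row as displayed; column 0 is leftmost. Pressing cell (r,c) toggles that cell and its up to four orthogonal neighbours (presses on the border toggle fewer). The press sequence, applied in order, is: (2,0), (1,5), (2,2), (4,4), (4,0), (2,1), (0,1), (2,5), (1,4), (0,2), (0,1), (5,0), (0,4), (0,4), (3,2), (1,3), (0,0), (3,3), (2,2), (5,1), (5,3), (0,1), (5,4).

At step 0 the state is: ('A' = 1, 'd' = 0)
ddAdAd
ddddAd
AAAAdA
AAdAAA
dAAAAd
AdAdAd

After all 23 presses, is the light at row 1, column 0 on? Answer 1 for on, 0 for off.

0

k=0  ddAdAd
ddddAd
AAAAdA
AAdAAA
dAAAAd
AdAdAd
k=1  ddAdAd
AdddAd
ddAAdA
dAdAAA
dAAAAd
AdAdAd
k=2  ddAdAA
AddddA
ddAAdd
dAdAAA
dAAAAd
AdAdAd
k=3  ddAdAA
AdAddA
dAdddd
dAAAAA
dAAAAd
AdAdAd
k=4  ddAdAA
AdAddA
dAdddd
dAAAdA
dAAddA
AdAddd
k=5  ddAdAA
AdAddA
dAdddd
AAAAdA
AdAddA
ddAddd
k=6  ddAdAA
AAAddA
AdAddd
AdAAdA
AdAddA
ddAddd
k=7  AAddAA
AdAddA
AdAddd
AdAAdA
AdAddA
ddAddd
k=8  AAddAA
AdAddd
AdAdAA
AdAAdd
AdAddA
ddAddd
k=9  AAdddA
AdAAAA
AdAddA
AdAAdd
AdAddA
ddAddd
k=10  AdAAdA
AddAAA
AdAddA
AdAAdd
AdAddA
ddAddd
k=11  dAdAdA
AAdAAA
AdAddA
AdAAdd
AdAddA
ddAddd
k=12  dAdAdA
AAdAAA
AdAddA
AdAAdd
ddAddA
AAAddd
k=13  dAddAd
AAdAdA
AdAddA
AdAAdd
ddAddA
AAAddd
k=14  dAdAdA
AAdAAA
AdAddA
AdAAdd
ddAddA
AAAddd
k=15  dAdAdA
AAdAAA
AddddA
AAdddd
dddddA
AAAddd
k=16  dAdddA
AAAddA
AddAdA
AAdddd
dddddA
AAAddd
k=17  AddddA
dAAddA
AddAdA
AAdddd
dddddA
AAAddd
k=18  AddddA
dAAddA
AddddA
AAAAAd
dddAdA
AAAddd
k=19  AddddA
dAdddA
AAAAdA
AAdAAd
dddAdA
AAAddd
k=20  AddddA
dAdddA
AAAAdA
AAdAAd
dAdAdA
dddddd
k=21  AddddA
dAdddA
AAAAdA
AAdAAd
dAdddA
ddAAAd
k=22  dAAddA
dddddA
AAAAdA
AAdAAd
dAdddA
ddAAAd
k=23  dAAddA
dddddA
AAAAdA
AAdAAd
dAddAA
ddAddA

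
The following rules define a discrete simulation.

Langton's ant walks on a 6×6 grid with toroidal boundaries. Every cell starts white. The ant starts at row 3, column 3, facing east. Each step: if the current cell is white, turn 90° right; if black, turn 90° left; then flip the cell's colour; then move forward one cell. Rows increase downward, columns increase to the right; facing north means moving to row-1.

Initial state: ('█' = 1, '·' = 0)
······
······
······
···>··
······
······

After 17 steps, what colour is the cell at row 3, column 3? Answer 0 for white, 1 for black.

0

t=0: ······
······
······
···>··
······
······
t=1: ······
······
······
···█··
···v··
······
t=2: ······
······
······
···█··
··<█··
······
t=3: ······
······
······
··^█··
··██··
······
t=4: ······
······
······
··█>··
··██··
······
t=5: ······
······
···^··
··█···
··██··
······
t=6: ······
······
···█>·
··█···
··██··
······
t=7: ······
······
···██·
··█·v·
··██··
······
t=8: ······
······
···██·
··█<█·
··██··
······
t=9: ······
······
···^█·
··███·
··██··
······
t=10: ······
······
··<·█·
··███·
··██··
······
t=11: ······
··^···
··█·█·
··███·
··██··
······
t=12: ······
··█>··
··█·█·
··███·
··██··
······
t=13: ······
··██··
··█v█·
··███·
··██··
······
t=14: ······
··██··
··<██·
··███·
··██··
······
t=15: ······
··██··
···██·
··v██·
··██··
······
t=16: ······
··██··
···██·
···>█·
··██··
······
t=17: ······
··██··
···^█·
····█·
··██··
······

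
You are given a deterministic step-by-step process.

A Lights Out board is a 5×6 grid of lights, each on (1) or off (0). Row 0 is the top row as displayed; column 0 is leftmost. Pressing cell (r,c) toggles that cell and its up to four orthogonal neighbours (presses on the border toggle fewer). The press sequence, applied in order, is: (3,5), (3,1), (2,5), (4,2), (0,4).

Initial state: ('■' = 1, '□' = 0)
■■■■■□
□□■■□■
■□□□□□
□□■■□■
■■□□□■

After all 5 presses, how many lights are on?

20

[0] ■■■■■□
□□■■□■
■□□□□□
□□■■□■
■■□□□■
[1] ■■■■■□
□□■■□■
■□□□□■
□□■■■□
■■□□□□
[2] ■■■■■□
□□■■□■
■■□□□■
■■□■■□
■□□□□□
[3] ■■■■■□
□□■■□□
■■□□■□
■■□■■■
■□□□□□
[4] ■■■■■□
□□■■□□
■■□□■□
■■■■■■
■■■■□□
[5] ■■■□□■
□□■■■□
■■□□■□
■■■■■■
■■■■□□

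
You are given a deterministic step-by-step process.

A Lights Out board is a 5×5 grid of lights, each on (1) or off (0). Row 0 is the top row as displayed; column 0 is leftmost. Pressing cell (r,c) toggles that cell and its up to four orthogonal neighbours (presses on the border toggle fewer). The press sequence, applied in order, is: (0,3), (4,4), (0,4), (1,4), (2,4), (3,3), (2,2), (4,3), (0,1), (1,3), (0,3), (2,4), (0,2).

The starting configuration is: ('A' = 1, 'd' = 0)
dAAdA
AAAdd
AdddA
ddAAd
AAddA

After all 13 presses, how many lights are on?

gen 0: dAAdA
AAAdd
AdddA
ddAAd
AAddA
gen 1: dAdAd
AAAAd
AdddA
ddAAd
AAddA
gen 2: dAdAd
AAAAd
AdddA
ddAAA
AAdAd
gen 3: dAddA
AAAAA
AdddA
ddAAA
AAdAd
gen 4: dAddd
AAAdd
Adddd
ddAAA
AAdAd
gen 5: dAddd
AAAdA
AddAA
ddAAd
AAdAd
gen 6: dAddd
AAAdA
AdddA
ddddA
AAddd
gen 7: dAddd
AAddA
AAAAA
ddAdA
AAddd
gen 8: dAddd
AAddA
AAAAA
ddAAA
AAAAA
gen 9: AdAdd
AdddA
AAAAA
ddAAA
AAAAA
gen 10: AdAAd
AdAAd
AAAdA
ddAAA
AAAAA
gen 11: AdddA
AdAdd
AAAdA
ddAAA
AAAAA
gen 12: AdddA
AdAdA
AAAAd
ddAAd
AAAAA
gen 13: AAAAA
AdddA
AAAAd
ddAAd
AAAAA

18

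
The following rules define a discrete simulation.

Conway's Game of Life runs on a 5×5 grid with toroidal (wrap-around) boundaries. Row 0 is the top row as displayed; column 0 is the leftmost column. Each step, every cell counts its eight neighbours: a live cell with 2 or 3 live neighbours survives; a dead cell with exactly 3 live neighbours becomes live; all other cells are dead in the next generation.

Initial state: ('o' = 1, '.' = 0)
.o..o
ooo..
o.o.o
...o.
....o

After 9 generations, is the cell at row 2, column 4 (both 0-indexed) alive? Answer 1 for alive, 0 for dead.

0

gen 0: .o..o
ooo..
o.o.o
...o.
....o
gen 1: .oooo
..o..
o.o.o
o..o.
o..oo
gen 2: .o...
.....
o.o.o
..o..
.....
gen 3: .....
oo...
.o.o.
.o.o.
.....
gen 4: .....
ooo..
.o..o
.....
.....
gen 5: .o...
ooo..
.oo..
.....
.....
gen 6: ooo..
o....
o.o..
.....
.....
gen 7: oo...
o.o.o
.o...
.....
.o...
gen 8: ..o.o
..o.o
oo...
.....
oo...
gen 9: ..o.o
..o.o
oo...
.....
oo...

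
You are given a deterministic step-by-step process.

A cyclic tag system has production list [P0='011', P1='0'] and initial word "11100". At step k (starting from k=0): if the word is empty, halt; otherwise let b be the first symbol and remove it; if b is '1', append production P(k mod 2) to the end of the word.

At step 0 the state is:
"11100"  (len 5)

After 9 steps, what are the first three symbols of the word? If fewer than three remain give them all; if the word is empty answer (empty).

011

0) "11100"  (len 5)
1) "1100011"  (len 7)
2) "1000110"  (len 7)
3) "000110011"  (len 9)
4) "00110011"  (len 8)
5) "0110011"  (len 7)
6) "110011"  (len 6)
7) "10011011"  (len 8)
8) "00110110"  (len 8)
9) "0110110"  (len 7)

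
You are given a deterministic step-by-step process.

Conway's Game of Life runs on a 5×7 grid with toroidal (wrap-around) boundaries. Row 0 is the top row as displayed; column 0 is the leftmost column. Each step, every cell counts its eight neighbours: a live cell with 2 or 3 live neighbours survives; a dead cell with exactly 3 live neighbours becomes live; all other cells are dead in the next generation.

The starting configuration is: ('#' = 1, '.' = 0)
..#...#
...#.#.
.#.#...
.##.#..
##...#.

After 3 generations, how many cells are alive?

step 0: ..#...#
...#.#.
.#.#...
.##.#..
##...#.
step 1: ###.###
...##..
.#.#...
...##..
#..#.##
step 2: .##....
......#
.......
#..#.##
.......
step 3: .......
.......
#....#.
......#
###...#

7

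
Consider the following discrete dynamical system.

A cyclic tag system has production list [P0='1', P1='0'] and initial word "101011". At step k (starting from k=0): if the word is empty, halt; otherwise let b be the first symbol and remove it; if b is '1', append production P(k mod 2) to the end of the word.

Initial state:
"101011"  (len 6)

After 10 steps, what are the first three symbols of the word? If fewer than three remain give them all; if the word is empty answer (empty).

101

t=0: "101011"  (len 6)
t=1: "010111"  (len 6)
t=2: "10111"  (len 5)
t=3: "01111"  (len 5)
t=4: "1111"  (len 4)
t=5: "1111"  (len 4)
t=6: "1110"  (len 4)
t=7: "1101"  (len 4)
t=8: "1010"  (len 4)
t=9: "0101"  (len 4)
t=10: "101"  (len 3)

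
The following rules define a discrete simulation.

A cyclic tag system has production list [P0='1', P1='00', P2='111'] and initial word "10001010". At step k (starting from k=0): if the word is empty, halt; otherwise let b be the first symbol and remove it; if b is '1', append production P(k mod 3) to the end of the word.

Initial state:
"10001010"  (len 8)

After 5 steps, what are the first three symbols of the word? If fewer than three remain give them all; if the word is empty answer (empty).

0) "10001010"  (len 8)
1) "00010101"  (len 8)
2) "0010101"  (len 7)
3) "010101"  (len 6)
4) "10101"  (len 5)
5) "010100"  (len 6)

010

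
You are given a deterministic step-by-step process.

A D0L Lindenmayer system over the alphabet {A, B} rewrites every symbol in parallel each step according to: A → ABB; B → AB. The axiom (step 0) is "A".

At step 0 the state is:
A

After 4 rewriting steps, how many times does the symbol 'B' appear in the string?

[0] A
[1] ABB
[2] ABBABAB
[3] ABBABABABBABABBAB
[4] ABBABABABBABABBABABBABABABBABABBABABABBAB

24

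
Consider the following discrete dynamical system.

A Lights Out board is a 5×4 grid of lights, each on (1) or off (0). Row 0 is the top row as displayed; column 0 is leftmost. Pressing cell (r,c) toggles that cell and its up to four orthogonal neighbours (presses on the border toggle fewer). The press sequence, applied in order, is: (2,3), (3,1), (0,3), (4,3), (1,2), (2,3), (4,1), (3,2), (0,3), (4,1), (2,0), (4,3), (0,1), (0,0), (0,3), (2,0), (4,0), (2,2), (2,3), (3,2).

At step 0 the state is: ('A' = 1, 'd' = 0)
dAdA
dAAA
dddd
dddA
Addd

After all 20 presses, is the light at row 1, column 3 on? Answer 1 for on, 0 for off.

0

t=0: dAdA
dAAA
dddd
dddA
Addd
t=1: dAdA
dAAd
ddAA
dddd
Addd
t=2: dAdA
dAAd
dAAA
AAAd
AAdd
t=3: dAAd
dAAA
dAAA
AAAd
AAdd
t=4: dAAd
dAAA
dAAA
AAAA
AAAA
t=5: dAdd
dddd
dAdA
AAAA
AAAA
t=6: dAdd
dddA
dAAd
AAAd
AAAA
t=7: dAdd
dddA
dAAd
AdAd
dddA
t=8: dAdd
dddA
dAdd
AAdA
ddAA
t=9: dAAA
dddd
dAdd
AAdA
ddAA
t=10: dAAA
dddd
dAdd
AddA
AAdA
t=11: dAAA
Addd
Addd
dddA
AAdA
t=12: dAAA
Addd
Addd
dddd
AAAd
t=13: AddA
AAdd
Addd
dddd
AAAd
t=14: dAdA
dAdd
Addd
dddd
AAAd
t=15: dAAd
dAdA
Addd
dddd
AAAd
t=16: dAAd
AAdA
dAdd
Addd
AAAd
t=17: dAAd
AAdA
dAdd
dddd
ddAd
t=18: dAAd
AAAA
ddAA
ddAd
ddAd
t=19: dAAd
AAAd
dddd
ddAA
ddAd
t=20: dAAd
AAAd
ddAd
dAdd
dddd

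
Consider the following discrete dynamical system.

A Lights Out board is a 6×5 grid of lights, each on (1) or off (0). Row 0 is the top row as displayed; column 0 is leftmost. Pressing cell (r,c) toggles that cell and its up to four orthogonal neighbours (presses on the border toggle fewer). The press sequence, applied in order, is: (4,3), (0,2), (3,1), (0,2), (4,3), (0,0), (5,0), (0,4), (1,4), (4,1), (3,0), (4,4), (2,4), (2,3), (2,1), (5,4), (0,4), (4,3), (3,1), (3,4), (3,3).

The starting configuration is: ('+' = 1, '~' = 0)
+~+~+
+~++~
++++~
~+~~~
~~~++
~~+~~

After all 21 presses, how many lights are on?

gen 0: +~+~+
+~++~
++++~
~+~~~
~~~++
~~+~~
gen 1: +~+~+
+~++~
++++~
~+~+~
~~+~~
~~++~
gen 2: ++~++
+~~+~
++++~
~+~+~
~~+~~
~~++~
gen 3: ++~++
+~~+~
+~++~
+~++~
~++~~
~~++~
gen 4: +~+~+
+~++~
+~++~
+~++~
~++~~
~~++~
gen 5: +~+~+
+~++~
+~++~
+~+~~
~+~++
~~+~~
gen 6: ~++~+
~~++~
+~++~
+~+~~
~+~++
~~+~~
gen 7: ~++~+
~~++~
+~++~
+~+~~
++~++
+++~~
gen 8: ~+++~
~~+++
+~++~
+~+~~
++~++
+++~~
gen 9: ~++++
~~+~~
+~+++
+~+~~
++~++
+++~~
gen 10: ~++++
~~+~~
+~+++
+++~~
~~+++
+~+~~
gen 11: ~++++
~~+~~
~~+++
~~+~~
+~+++
+~+~~
gen 12: ~++++
~~+~~
~~+++
~~+~+
+~+~~
+~+~+
gen 13: ~++++
~~+~+
~~+~~
~~+~~
+~+~~
+~+~+
gen 14: ~++++
~~+++
~~~++
~~++~
+~+~~
+~+~+
gen 15: ~++++
~++++
+++++
~+++~
+~+~~
+~+~+
gen 16: ~++++
~++++
+++++
~+++~
+~+~+
+~++~
gen 17: ~++~~
~+++~
+++++
~+++~
+~+~+
+~++~
gen 18: ~++~~
~+++~
+++++
~++~~
+~~+~
+~+~~
gen 19: ~++~~
~+++~
+~+++
+~~~~
++~+~
+~+~~
gen 20: ~++~~
~+++~
+~++~
+~~++
++~++
+~+~~
gen 21: ~++~~
~+++~
+~+~~
+~+~~
++~~+
+~+~~

14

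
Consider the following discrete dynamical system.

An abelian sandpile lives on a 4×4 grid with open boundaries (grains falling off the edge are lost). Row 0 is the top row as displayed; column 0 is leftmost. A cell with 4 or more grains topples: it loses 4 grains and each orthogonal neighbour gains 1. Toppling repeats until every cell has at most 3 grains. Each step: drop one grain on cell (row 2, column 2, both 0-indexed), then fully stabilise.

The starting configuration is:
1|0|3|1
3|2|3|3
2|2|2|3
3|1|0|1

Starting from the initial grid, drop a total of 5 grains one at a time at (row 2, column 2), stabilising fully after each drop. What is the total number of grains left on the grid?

t=0: 1|0|3|1
3|2|3|3
2|2|2|3
3|1|0|1
t=1: 1|0|3|1
3|2|3|3
2|2|3|3
3|1|0|1
t=2: 1|1|0|3
3|3|2|1
2|3|2|1
3|1|1|2
t=3: 1|1|0|3
3|3|2|1
2|3|3|1
3|1|1|2
t=4: 2|2|1|3
1|2|0|2
1|2|2|2
0|3|2|2
t=5: 2|2|1|3
1|2|0|2
1|2|3|2
0|3|2|2

28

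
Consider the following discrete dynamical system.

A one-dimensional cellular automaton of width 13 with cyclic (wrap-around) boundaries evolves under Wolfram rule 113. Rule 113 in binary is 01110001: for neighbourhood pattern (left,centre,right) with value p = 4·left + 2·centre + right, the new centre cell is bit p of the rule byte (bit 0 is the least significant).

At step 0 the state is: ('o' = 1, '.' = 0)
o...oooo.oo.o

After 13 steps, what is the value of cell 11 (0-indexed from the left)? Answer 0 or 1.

0

0) o...oooo.oo.o
1) ooo....oo.oo.
2) ..oooo..oo.oo
3) o....oo..oo.o
4) oooo..oo..oo.
5) ...oo..oo..oo
6) oo..oo..oo..o
7) .oo..oo..oo..
8) ..oo..oo..ooo
9) o..oo..oo...o
10) oo..oo..ooo..
11) .oo..oo...oo.
12) ..oo..ooo..oo
13) o..oo...oo..o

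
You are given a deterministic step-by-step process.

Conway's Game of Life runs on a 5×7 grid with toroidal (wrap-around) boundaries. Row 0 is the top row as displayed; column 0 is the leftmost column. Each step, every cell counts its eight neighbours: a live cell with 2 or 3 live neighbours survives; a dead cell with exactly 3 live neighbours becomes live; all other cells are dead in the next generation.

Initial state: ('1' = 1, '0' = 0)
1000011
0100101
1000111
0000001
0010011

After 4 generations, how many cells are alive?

6

[0] 1000011
0100101
1000111
0000001
0010011
[1] 0100100
0100100
0000100
0000100
0000000
[2] 0000000
0001110
0001110
0000000
0000000
[3] 0000100
0001010
0001010
0000100
0000000
[4] 0000100
0001010
0001010
0000100
0000000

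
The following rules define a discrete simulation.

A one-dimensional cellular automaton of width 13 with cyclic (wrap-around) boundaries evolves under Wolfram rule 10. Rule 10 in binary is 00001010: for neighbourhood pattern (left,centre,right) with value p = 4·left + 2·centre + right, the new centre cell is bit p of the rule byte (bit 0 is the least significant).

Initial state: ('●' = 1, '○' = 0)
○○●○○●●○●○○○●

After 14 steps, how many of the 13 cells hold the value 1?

[0] ○○●○○●●○●○○○●
[1] ○●○○●●○○○○○●○
[2] ●○○●●○○○○○●○○
[3] ○○●●○○○○○●○○●
[4] ○●●○○○○○●○○●○
[5] ●●○○○○○●○○●○○
[6] ●○○○○○●○○●○○●
[7] ○○○○○●○○●○○●●
[8] ○○○○●○○●○○●●○
[9] ○○○●○○●○○●●○○
[10] ○○●○○●○○●●○○○
[11] ○●○○●○○●●○○○○
[12] ●○○●○○●●○○○○○
[13] ○○●○○●●○○○○○●
[14] ○●○○●●○○○○○●○

4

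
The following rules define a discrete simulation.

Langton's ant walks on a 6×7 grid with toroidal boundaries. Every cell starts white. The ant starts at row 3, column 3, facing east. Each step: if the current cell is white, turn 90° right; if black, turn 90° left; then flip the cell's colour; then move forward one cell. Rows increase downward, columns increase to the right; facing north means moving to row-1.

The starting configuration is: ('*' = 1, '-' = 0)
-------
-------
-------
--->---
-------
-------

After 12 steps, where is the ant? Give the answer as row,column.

1,3

t=0: -------
-------
-------
--->---
-------
-------
t=1: -------
-------
-------
---*---
---v---
-------
t=2: -------
-------
-------
---*---
--<*---
-------
t=3: -------
-------
-------
--^*---
--**---
-------
t=4: -------
-------
-------
--*>---
--**---
-------
t=5: -------
-------
---^---
--*----
--**---
-------
t=6: -------
-------
---*>--
--*----
--**---
-------
t=7: -------
-------
---**--
--*-v--
--**---
-------
t=8: -------
-------
---**--
--*<*--
--**---
-------
t=9: -------
-------
---^*--
--***--
--**---
-------
t=10: -------
-------
--<-*--
--***--
--**---
-------
t=11: -------
--^----
--*-*--
--***--
--**---
-------
t=12: -------
--*>---
--*-*--
--***--
--**---
-------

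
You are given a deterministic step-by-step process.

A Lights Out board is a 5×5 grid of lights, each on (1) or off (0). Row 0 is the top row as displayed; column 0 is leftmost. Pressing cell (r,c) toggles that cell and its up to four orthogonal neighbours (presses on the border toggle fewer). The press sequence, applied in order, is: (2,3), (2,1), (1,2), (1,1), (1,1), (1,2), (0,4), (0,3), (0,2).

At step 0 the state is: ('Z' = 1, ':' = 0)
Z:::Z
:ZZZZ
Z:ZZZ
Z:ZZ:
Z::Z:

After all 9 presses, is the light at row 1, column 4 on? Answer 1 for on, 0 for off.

0) Z:::Z
:ZZZZ
Z:ZZZ
Z:ZZ:
Z::Z:
1) Z:::Z
:ZZ:Z
Z::::
Z:Z::
Z::Z:
2) Z:::Z
::Z:Z
:ZZ::
ZZZ::
Z::Z:
3) Z:Z:Z
:Z:ZZ
:Z:::
ZZZ::
Z::Z:
4) ZZZ:Z
Z:ZZZ
:::::
ZZZ::
Z::Z:
5) Z:Z:Z
:Z:ZZ
:Z:::
ZZZ::
Z::Z:
6) Z:::Z
::Z:Z
:ZZ::
ZZZ::
Z::Z:
7) Z::Z:
::Z::
:ZZ::
ZZZ::
Z::Z:
8) Z:Z:Z
::ZZ:
:ZZ::
ZZZ::
Z::Z:
9) ZZ:ZZ
:::Z:
:ZZ::
ZZZ::
Z::Z:

0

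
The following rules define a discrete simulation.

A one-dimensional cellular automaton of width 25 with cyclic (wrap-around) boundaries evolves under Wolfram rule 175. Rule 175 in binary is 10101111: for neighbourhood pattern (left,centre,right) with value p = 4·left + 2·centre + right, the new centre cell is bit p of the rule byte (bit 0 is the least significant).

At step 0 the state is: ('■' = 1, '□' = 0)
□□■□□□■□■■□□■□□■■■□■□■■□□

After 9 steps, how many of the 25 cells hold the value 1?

18

[0] □□■□□□■□■■□□■□□■■■□■□■■□□
[1] ■■■□■■■■■□□■■□■■■□■■■■□□■
[2] ■■□■■■■■□□■■□■■■□■■■■□□■■
[3] ■□■■■■■□□■■□■■■□■■■■□□■■■
[4] □■■■■■□□■■□■■■□■■■■□□■■■■
[5] ■■■■■□□■■□■■■□■■■■□□■■■■□
[6] ■■■■□□■■□■■■□■■■■□□■■■■□■
[7] ■■■□□■■□■■■□■■■■□□■■■■□■■
[8] ■■□□■■□■■■□■■■■□□■■■■□■■■
[9] ■□□■■□■■■□■■■■□□■■■■□■■■■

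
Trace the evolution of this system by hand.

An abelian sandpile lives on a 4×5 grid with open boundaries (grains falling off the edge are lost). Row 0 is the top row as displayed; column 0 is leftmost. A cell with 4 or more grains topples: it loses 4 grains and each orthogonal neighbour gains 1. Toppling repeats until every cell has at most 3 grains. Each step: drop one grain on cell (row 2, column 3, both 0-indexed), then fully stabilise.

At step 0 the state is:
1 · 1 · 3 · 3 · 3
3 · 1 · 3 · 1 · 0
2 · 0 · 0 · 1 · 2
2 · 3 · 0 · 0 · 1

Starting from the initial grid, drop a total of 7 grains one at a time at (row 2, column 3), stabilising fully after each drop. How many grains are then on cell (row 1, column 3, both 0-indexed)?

t=0: 1 · 1 · 3 · 3 · 3
3 · 1 · 3 · 1 · 0
2 · 0 · 0 · 1 · 2
2 · 3 · 0 · 0 · 1
t=1: 1 · 1 · 3 · 3 · 3
3 · 1 · 3 · 1 · 0
2 · 0 · 0 · 2 · 2
2 · 3 · 0 · 0 · 1
t=2: 1 · 1 · 3 · 3 · 3
3 · 1 · 3 · 1 · 0
2 · 0 · 0 · 3 · 2
2 · 3 · 0 · 0 · 1
t=3: 1 · 1 · 3 · 3 · 3
3 · 1 · 3 · 2 · 0
2 · 0 · 1 · 0 · 3
2 · 3 · 0 · 1 · 1
t=4: 1 · 1 · 3 · 3 · 3
3 · 1 · 3 · 2 · 0
2 · 0 · 1 · 1 · 3
2 · 3 · 0 · 1 · 1
t=5: 1 · 1 · 3 · 3 · 3
3 · 1 · 3 · 2 · 0
2 · 0 · 1 · 2 · 3
2 · 3 · 0 · 1 · 1
t=6: 1 · 1 · 3 · 3 · 3
3 · 1 · 3 · 2 · 0
2 · 0 · 1 · 3 · 3
2 · 3 · 0 · 1 · 1
t=7: 1 · 1 · 3 · 3 · 3
3 · 1 · 3 · 3 · 1
2 · 0 · 2 · 1 · 0
2 · 3 · 0 · 2 · 2

3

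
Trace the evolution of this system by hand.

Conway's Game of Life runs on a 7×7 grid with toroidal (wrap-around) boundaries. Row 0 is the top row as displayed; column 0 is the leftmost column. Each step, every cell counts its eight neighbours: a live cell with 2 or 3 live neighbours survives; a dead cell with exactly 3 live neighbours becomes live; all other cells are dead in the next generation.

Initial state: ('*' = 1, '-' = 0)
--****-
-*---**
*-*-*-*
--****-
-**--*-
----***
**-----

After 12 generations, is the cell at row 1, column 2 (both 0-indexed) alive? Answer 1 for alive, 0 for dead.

1

gen 0: --****-
-*---**
*-*-*-*
--****-
-**--*-
----***
**-----
gen 1: --****-
-*-----
*-*----
*------
-**----
--*-***
***----
gen 2: *--**--
-*--*--
*------
*-*----
****-**
-----**
*------
gen 3: **-**--
**-**--
*------
--**---
--****-
--*-**-
*---**-
gen 4: -------
---**-*
*---*--
-**----
-*---*-
-**----
*-*----
gen 5: ---*---
---***-
***-**-
***----
*------
*-*----
--*----
gen 6: --**---
-*---**
*----*-
--**---
*-*---*
-------
-***---
gen 7: *--**--
***-***
***-**-
*-**---
-***---
*--*---
-*-*---
gen 8: -------
-------
-------
*-----*
*---*--
*--**--
**-*---
gen 9: -------
-------
-------
*-----*
**-***-
*-***-*
*****--
gen 10: -***---
-------
-------
**--***
-------
-------
*---***
gen 11: *******
--*----
*----**
*----**
*----**
-----**
*******
gen 12: -------
--*----
**---*-
-*--*--
----*--
--**---
-------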